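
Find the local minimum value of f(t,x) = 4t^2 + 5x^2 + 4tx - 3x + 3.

∂f/∂t = 8t + 4x = 0 and ∂f/∂x = 4t + 10x - 3 = 0, so (t, x) = (-3/16, 3/8).
The Hessian has f_{tt} = 8, f_{xx} = 10, f_{tx} = 4, giving D = 64 > 0 with f_{tt} > 0, so the point is a local minimum.
f(-3/16, 3/8) = 39/16.

39/16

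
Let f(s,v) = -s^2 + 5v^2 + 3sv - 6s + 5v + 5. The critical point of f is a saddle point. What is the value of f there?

390/29

∂f/∂s = -2s + 3v - 6 = 0 and ∂f/∂v = 3s + 10v + 5 = 0, so (s, v) = (-75/29, 8/29).
The Hessian has f_{ss} = -2, f_{vv} = 10, f_{sv} = 3, giving D = -29 < 0, so the point is a saddle point.
f(-75/29, 8/29) = 390/29.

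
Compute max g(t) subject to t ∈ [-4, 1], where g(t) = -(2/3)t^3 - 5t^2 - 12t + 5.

47/3

Differentiating, g'(t) = -2t^2 - 10t - 12; which vanishes at t = -3 and t = -2.
Candidates: g(-4) = 47/3; g(-3) = 14; g(-2) = 43/3; g(1) = -38/3.
Hence the absolute maximum is 47/3 at t = -4.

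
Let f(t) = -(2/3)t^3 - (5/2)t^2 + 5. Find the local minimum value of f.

Critical points: f'(t) = -2t^2 - 5t vanishes at t = -5/2, 0.
f''(t) = -4t - 5. f''(-5/2) = 5 > 0 ⇒ local minimum; f''(0) = -5 < 0 ⇒ local maximum.
So the local minimum value is f(-5/2) = -5/24.

-5/24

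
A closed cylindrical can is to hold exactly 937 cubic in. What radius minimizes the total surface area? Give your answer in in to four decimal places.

5.3030

With radius r and height h, πr²h = 937 so h = 937/(πr²), and S(r) = 2πr² + 2πrh = 2πr² + 2·937/r.
S'(r) = 4πr − 2·937/r² = 0 ⇒ r³ = 937/(2π), so r ≈ 5.3030 and h = 2r ≈ 10.6060.
S''(r) = 4π + 4·937/r³ > 0, so this is the minimum; S ≈ 530.0794.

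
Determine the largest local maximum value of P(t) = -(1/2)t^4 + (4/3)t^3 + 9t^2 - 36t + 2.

P'(t) = -2t^3 + 4t^2 + 18t - 36 = 0 at t = -3, 2, 3.
Since P''(t) = -6t^2 + 8t + 18, we get P''(-3) = -60 < 0 ⇒ local maximum; P''(2) = 10 > 0 ⇒ local minimum; P''(3) = -12 < 0 ⇒ local maximum.
The largest local maximum is P(-3) = 229/2.

229/2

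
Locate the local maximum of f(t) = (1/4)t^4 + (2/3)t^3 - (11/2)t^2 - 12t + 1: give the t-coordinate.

-1

Critical points: f'(t) = t^3 + 2t^2 - 11t - 12 vanishes at t = -4, -1, 3.
f''(t) = 3t^2 + 4t - 11. f''(-4) = 21 > 0 ⇒ local minimum; f''(-1) = -12 < 0 ⇒ local maximum; f''(3) = 28 > 0 ⇒ local minimum.
So the local maximum value is f(-1) = 85/12.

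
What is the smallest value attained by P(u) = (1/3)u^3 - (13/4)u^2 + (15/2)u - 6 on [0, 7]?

-97/12

The derivative is u^2 - (13/2)u + 15/2, which vanishes at u = 3/2 and u = 5.
Candidates: P(0) = -6, P(3/2) = -15/16, P(5) = -97/12, P(7) = 19/12.
So the minimum is P(5) = -97/12.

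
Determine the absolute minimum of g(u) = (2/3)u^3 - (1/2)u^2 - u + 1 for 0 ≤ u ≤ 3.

1/6

The derivative is 2u^2 - u - 1, whose only zero in [0, 3] is u = 1.
Candidates: g(0) = 1; g(1) = 1/6; g(3) = 23/2.
Hence the absolute minimum is 1/6 at u = 1.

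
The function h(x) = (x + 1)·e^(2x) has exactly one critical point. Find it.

-3/2

h'(x) = 1·e^(2x) + (x + 1)·2·e^(2x) = (2x + 3)·e^(2x). Since e^(2x) > 0, the only critical point is x = -3/2.
h''(-3/2) has the same sign as 2 > 0, so this is a local minimum.
h(-3/2) = (-1/2)·e^(-3) ≈ -0.0249.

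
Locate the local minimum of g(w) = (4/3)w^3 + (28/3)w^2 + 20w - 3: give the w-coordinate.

Critical points: g'(w) = 4w^2 + (56/3)w + 20 vanishes at w = -3, -5/3.
Second-derivative test with g''(w) = 8w + 56/3: g''(-3) = -16/3 < 0 ⇒ local maximum; g''(-5/3) = 16/3 > 0 ⇒ local minimum.
So the local minimum value is g(-5/3) = -1343/81.

-5/3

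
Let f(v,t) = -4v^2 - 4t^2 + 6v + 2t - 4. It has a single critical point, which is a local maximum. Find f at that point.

-3/2

∂f/∂v = -8v + 6 = 0 and ∂f/∂t = -8t + 2 = 0, so (v, t) = (3/4, 1/4).
The Hessian has f_{vv} = -8, f_{tt} = -8, f_{vt} = 0, giving D = 64 > 0 with f_{vv} < 0, so the point is a local maximum.
f(3/4, 1/4) = -3/2.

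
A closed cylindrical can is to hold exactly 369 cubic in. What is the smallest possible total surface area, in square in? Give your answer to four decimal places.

With radius r and height h, πr²h = 369 so h = 369/(πr²), and S(r) = 2πr² + 2πrh = 2πr² + 2·369/r.
S'(r) = 4πr − 2·369/r² = 0 ⇒ r³ = 369/(2π), so r ≈ 3.8870 and h = 2r ≈ 7.7740.
S''(r) = 4π + 4·369/r³ > 0, so this is the minimum; S ≈ 284.7948.

284.7948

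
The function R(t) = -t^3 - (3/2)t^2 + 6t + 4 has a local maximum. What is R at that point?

15/2

R'(t) = -3t^2 - 3t + 6 = 0 at t = -2, 1.
Second-derivative test with R''(t) = -6t - 3: R''(-2) = 9 > 0 ⇒ local minimum; R''(1) = -9 < 0 ⇒ local maximum.
Thus R has its local maximum at t = 1, with value 15/2.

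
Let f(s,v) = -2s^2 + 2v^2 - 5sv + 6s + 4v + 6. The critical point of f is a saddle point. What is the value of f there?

406/41

∂f/∂s = -4s - 5v + 6 = 0 and ∂f/∂v = -5s + 4v + 4 = 0, so (s, v) = (44/41, 14/41).
The Hessian has f_{ss} = -4, f_{vv} = 4, f_{sv} = -5, giving D = -41 < 0, so the point is a saddle point.
f(44/41, 14/41) = 406/41.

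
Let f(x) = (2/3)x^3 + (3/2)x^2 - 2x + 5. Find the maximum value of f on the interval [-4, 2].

f'(x) = 2x^2 + 3x - 2, which vanishes at x = -2 and x = 1/2.
Compare values at every candidate in [-4, 2]: f(-4) = -17/3, f(-2) = 29/3, f(1/2) = 107/24, f(2) = 37/3.
So the maximum is f(2) = 37/3.

37/3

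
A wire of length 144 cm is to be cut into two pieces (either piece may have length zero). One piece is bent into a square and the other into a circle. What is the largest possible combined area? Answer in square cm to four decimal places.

1650.1184

Let x be the length used for the square. Square side x/4; circle radius (144−x)/(2π).
A(x) = (x/4)² + π·((144−x)/(2π))² = x²/16 + (144−x)²/(4π) for 0 ≤ x ≤ 144. A'(x) = x/8 − (144−x)/(2π) = 0 gives x = 4·144/(π+4) ≈ 80.6543.
A'' > 0, so the interior critical point is a minimum; the maximum is at an endpoint. A(0) = 1650.1184 and A(144) = 1296.0000, so the largest area is 1650.1184.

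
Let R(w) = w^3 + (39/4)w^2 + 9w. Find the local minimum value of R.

R'(w) = 3w^2 + (39/2)w + 9 = 0 at w = -6, -1/2.
Second-derivative test with R''(w) = 6w + 39/2: R''(-6) = -33/2 < 0 ⇒ local maximum; R''(-1/2) = 33/2 > 0 ⇒ local minimum.
The local minimum is R(-1/2) = -35/16.

-35/16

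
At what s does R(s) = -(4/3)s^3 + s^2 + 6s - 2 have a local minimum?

-1

R'(s) = -4s^2 + 2s + 6. Setting R'(s) = 0 gives s ∈ {-1, 3/2}.
R''(s) = -8s + 2. R''(-1) = 10 > 0 ⇒ local minimum; R''(3/2) = -10 < 0 ⇒ local maximum.
The local minimum is R(-1) = -17/3.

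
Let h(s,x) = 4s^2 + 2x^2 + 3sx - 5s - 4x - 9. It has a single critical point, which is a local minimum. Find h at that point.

-261/23

∂h/∂s = 8s + 3x - 5 = 0 and ∂h/∂x = 3s + 4x - 4 = 0, so (s, x) = (8/23, 17/23).
The Hessian has h_{ss} = 8, h_{xx} = 4, h_{sx} = 3, giving D = 23 > 0 with h_{ss} > 0, so the point is a local minimum.
h(8/23, 17/23) = -261/23.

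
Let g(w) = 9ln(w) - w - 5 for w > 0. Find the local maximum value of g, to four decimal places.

5.7750

g'(w) = 9/w − 1 = 0 gives w = 9.
g''(w) = -9/w², which is negative for w > 0, so this is a local maximum.
g(9) = 9·ln(9) - 9 - 5 ≈ 5.7750.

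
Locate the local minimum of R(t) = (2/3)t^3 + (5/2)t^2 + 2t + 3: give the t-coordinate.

-1/2

R'(t) = 2t^2 + 5t + 2 = 0 at t = -2, -1/2.
Second-derivative test with R''(t) = 4t + 5: R''(-2) = -3 < 0 ⇒ local maximum; R''(-1/2) = 3 > 0 ⇒ local minimum.
The local minimum is R(-1/2) = 61/24.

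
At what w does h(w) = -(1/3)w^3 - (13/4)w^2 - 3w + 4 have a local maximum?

h'(w) = -w^2 - (13/2)w - 3. Setting h'(w) = 0 gives w ∈ {-6, -1/2}.
Since h''(w) = -2w - 13/2, we get h''(-6) = 11/2 > 0 ⇒ local minimum; h''(-1/2) = -11/2 < 0 ⇒ local maximum.
So the local maximum value is h(-1/2) = 227/48.

-1/2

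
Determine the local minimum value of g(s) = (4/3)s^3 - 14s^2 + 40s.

g'(s) = 4s^2 - 28s + 40. Setting g'(s) = 0 gives s ∈ {2, 5}.
Since g''(s) = 8s - 28, we get g''(2) = -12 < 0 ⇒ local maximum; g''(5) = 12 > 0 ⇒ local minimum.
The local minimum is g(5) = 50/3.

50/3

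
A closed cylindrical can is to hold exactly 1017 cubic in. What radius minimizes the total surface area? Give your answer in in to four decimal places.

5.4498

With radius r and height h, πr²h = 1017 so h = 1017/(πr²), and S(r) = 2πr² + 2πrh = 2πr² + 2·1017/r.
S'(r) = 4πr − 2·1017/r² = 0 ⇒ r³ = 1017/(2π), so r ≈ 5.4498 and h = 2r ≈ 10.8996.
S''(r) = 4π + 4·1017/r³ > 0, so this is the minimum; S ≈ 559.8373.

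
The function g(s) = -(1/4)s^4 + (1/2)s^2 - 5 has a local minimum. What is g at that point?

g'(s) = -s^3 + s. Setting g'(s) = 0 gives s ∈ {-1, 0, 1}.
Second-derivative test with g''(s) = -3s^2 + 1: g''(-1) = -2 < 0 ⇒ local maximum; g''(0) = 1 > 0 ⇒ local minimum; g''(1) = -2 < 0 ⇒ local maximum.
So the local minimum value is g(0) = -5.

-5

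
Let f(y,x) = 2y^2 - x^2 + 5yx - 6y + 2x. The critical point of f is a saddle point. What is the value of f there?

32/33

∂f/∂y = 4y + 5x - 6 = 0 and ∂f/∂x = 5y - 2x + 2 = 0, so (y, x) = (2/33, 38/33).
The Hessian has f_{yy} = 4, f_{xx} = -2, f_{yx} = 5, giving D = -33 < 0, so the point is a saddle point.
f(2/33, 38/33) = 32/33.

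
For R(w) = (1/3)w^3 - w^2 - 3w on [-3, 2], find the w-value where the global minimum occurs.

-3

R'(w) = w^2 - 2w - 3, whose only zero in [-3, 2] is w = -1.
Evaluating at the critical points and endpoints: R(-3) = -9, R(-1) = 5/3, R(2) = -22/3.
The minimum over the interval is -9, attained at w = -3.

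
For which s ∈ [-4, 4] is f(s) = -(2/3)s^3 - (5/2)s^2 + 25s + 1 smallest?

-4

The derivative is -2s^2 - 5s + 25, whose only zero in [-4, 4] is s = 5/2.
Candidates: f(-4) = -289/3; f(5/2) = 899/24; f(4) = 55/3.
The minimum over the interval is -289/3, attained at s = -4.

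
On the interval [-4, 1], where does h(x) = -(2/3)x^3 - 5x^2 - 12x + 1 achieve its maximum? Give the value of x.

The derivative is -2x^2 - 10x - 12, which vanishes at x = -3 and x = -2.
Evaluating at the critical points and endpoints: h(-4) = 35/3, h(-3) = 10, h(-2) = 31/3, h(1) = -50/3.
The maximum over the interval is 35/3, attained at x = -4.

-4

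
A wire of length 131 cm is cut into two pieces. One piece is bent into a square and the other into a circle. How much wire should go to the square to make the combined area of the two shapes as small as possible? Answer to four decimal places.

Let x be the length used for the square. Square side x/4; circle radius (131−x)/(2π).
A(x) = (x/4)² + π·((131−x)/(2π))² = x²/16 + (131−x)²/(4π) for 0 ≤ x ≤ 131. A'(x) = x/8 − (131−x)/(2π) = 0 gives x = 4·131/(π+4) ≈ 73.3730.
A'' = 1/8 + 1/(2π) > 0, so this gives the minimum combined area; x ≈ 73.3730 cm to the square.

73.3730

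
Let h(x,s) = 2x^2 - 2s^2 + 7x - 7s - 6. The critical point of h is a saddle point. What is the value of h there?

-6

∂h/∂x = 4x + 7 = 0 and ∂h/∂s = -4s - 7 = 0, so (x, s) = (-7/4, -7/4).
The Hessian has h_{xx} = 4, h_{ss} = -4, h_{xs} = 0, giving D = -16 < 0, so the point is a saddle point.
h(-7/4, -7/4) = -6.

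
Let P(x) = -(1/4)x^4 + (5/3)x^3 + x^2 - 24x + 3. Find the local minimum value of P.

Critical points: P'(x) = -x^3 + 5x^2 + 2x - 24 vanishes at x = -2, 3, 4.
P''(x) = -3x^2 + 10x + 2. P''(-2) = -30 < 0 ⇒ local maximum; P''(3) = 5 > 0 ⇒ local minimum; P''(4) = -6 < 0 ⇒ local maximum.
Thus P has its local minimum at x = 3, with value -141/4.

-141/4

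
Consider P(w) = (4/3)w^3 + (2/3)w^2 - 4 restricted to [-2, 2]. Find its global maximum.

Differentiating, P'(w) = 4w^2 + (4/3)w; which vanishes at w = -1/3 and w = 0.
Candidates: P(-2) = -12,  P(-1/3) = -322/81,  P(0) = -4,  P(2) = 28/3.
So the maximum is P(2) = 28/3.

28/3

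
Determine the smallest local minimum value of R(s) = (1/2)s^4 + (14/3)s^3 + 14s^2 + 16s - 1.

-35/3

R'(s) = 2s^3 + 14s^2 + 28s + 16 = 0 at s = -4, -2, -1.
R''(s) = 6s^2 + 28s + 28. R''(-4) = 12 > 0 ⇒ local minimum; R''(-2) = -4 < 0 ⇒ local maximum; R''(-1) = 6 > 0 ⇒ local minimum.
The smallest local minimum is R(-4) = -35/3.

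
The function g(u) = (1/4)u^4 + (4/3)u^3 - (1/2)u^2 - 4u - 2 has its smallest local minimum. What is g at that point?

-46/3

Critical points: g'(u) = u^3 + 4u^2 - u - 4 vanishes at u = -4, -1, 1.
g''(u) = 3u^2 + 8u - 1. g''(-4) = 15 > 0 ⇒ local minimum; g''(-1) = -6 < 0 ⇒ local maximum; g''(1) = 10 > 0 ⇒ local minimum.
So the smallest local minimum value is g(-4) = -46/3.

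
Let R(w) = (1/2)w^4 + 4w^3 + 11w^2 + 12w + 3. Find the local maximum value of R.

R'(w) = 2w^3 + 12w^2 + 22w + 12 = 0 at w = -3, -2, -1.
Since R''(w) = 6w^2 + 24w + 22, we get R''(-3) = 4 > 0 ⇒ local minimum; R''(-2) = -2 < 0 ⇒ local maximum; R''(-1) = 4 > 0 ⇒ local minimum.
So the local maximum value is R(-2) = -1.

-1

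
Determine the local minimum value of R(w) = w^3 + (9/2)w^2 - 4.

-4

R'(w) = 3w^2 + 9w = 0 at w = -3, 0.
Second-derivative test with R''(w) = 6w + 9: R''(-3) = -9 < 0 ⇒ local maximum; R''(0) = 9 > 0 ⇒ local minimum.
The local minimum is R(0) = -4.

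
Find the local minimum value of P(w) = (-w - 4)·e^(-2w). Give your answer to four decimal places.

P'(w) = (-1)·e^(-2w) + (-w - 4)·(-2)·e^(-2w) = (2w + 7)·e^(-2w). Since e^(-2w) > 0, the only critical point is w = -7/2.
P''(-7/2) has the same sign as 2 > 0, so this is a local minimum.
P(-7/2) = (-1/2)·e^(7) ≈ -548.3166.

-548.3166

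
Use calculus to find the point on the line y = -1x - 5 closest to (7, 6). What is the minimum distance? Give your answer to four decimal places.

12.7279

Minimize D(x)^2 = (x - 7)^2 + (-x - 11)^2.
d/dx[D^2] = 2(x - 7) + 2·(-1)·(-x - 11) = 0 ⇒ x = -2.
Then y = -3 and the distance is √(162) ≈ 12.7279.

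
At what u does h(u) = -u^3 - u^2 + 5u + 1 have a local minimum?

h'(u) = -3u^2 - 2u + 5. Setting h'(u) = 0 gives u ∈ {-5/3, 1}.
Second-derivative test with h''(u) = -6u - 2: h''(-5/3) = 8 > 0 ⇒ local minimum; h''(1) = -8 < 0 ⇒ local maximum.
Thus h has its local minimum at u = -5/3, with value -148/27.

-5/3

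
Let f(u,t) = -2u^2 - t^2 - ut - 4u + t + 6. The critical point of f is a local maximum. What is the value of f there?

∂f/∂u = -4u - t - 4 = 0 and ∂f/∂t = -u - 2t + 1 = 0, so (u, t) = (-9/7, 8/7).
The Hessian has f_{uu} = -4, f_{tt} = -2, f_{ut} = -1, giving D = 7 > 0 with f_{uu} < 0, so the point is a local maximum.
f(-9/7, 8/7) = 64/7.

64/7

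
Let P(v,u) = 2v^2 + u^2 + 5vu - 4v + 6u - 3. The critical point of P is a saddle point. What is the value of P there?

∂P/∂v = 4v + 5u - 4 = 0 and ∂P/∂u = 5v + 2u + 6 = 0, so (v, u) = (-38/17, 44/17).
The Hessian has P_{vv} = 4, P_{uu} = 2, P_{vu} = 5, giving D = -17 < 0, so the point is a saddle point.
P(-38/17, 44/17) = 157/17.

157/17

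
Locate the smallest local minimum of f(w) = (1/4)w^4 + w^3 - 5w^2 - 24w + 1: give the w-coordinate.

f'(w) = w^3 + 3w^2 - 10w - 24 = 0 at w = -4, -2, 3.
Since f''(w) = 3w^2 + 6w - 10, we get f''(-4) = 14 > 0 ⇒ local minimum; f''(-2) = -10 < 0 ⇒ local maximum; f''(3) = 35 > 0 ⇒ local minimum.
So the smallest local minimum value is f(3) = -275/4.

3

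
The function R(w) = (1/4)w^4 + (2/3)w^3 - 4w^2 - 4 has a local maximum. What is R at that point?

-4

Critical points: R'(w) = w^3 + 2w^2 - 8w vanishes at w = -4, 0, 2.
R''(w) = 3w^2 + 4w - 8. R''(-4) = 24 > 0 ⇒ local minimum; R''(0) = -8 < 0 ⇒ local maximum; R''(2) = 12 > 0 ⇒ local minimum.
The local maximum is R(0) = -4.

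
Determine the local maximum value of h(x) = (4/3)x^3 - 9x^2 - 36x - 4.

101/4

h'(x) = 4x^2 - 18x - 36. Setting h'(x) = 0 gives x ∈ {-3/2, 6}.
Second-derivative test with h''(x) = 8x - 18: h''(-3/2) = -30 < 0 ⇒ local maximum; h''(6) = 30 > 0 ⇒ local minimum.
So the local maximum value is h(-3/2) = 101/4.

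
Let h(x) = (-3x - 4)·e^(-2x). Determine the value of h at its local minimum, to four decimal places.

h'(x) = (-3)·e^(-2x) + (-3x - 4)·(-2)·e^(-2x) = (6x + 5)·e^(-2x). Since e^(-2x) > 0, the only critical point is x = -5/6.
h''(-5/6) has the same sign as 6 > 0, so this is a local minimum.
h(-5/6) = (-3/2)·e^(5/3) ≈ -7.9417.

-7.9417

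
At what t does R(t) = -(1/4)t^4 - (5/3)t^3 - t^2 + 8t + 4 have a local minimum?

-2

R'(t) = -t^3 - 5t^2 - 2t + 8 = 0 at t = -4, -2, 1.
Second-derivative test with R''(t) = -3t^2 - 10t - 2: R''(-4) = -10 < 0 ⇒ local maximum; R''(-2) = 6 > 0 ⇒ local minimum; R''(1) = -15 < 0 ⇒ local maximum.
Thus R has its local minimum at t = -2, with value -20/3.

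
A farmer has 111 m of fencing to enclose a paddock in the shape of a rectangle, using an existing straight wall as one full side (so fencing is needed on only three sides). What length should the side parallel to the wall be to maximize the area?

Let the sides perpendicular to the wall have length x and the parallel side y, so 2x + y = 111 and the area is A = xy = x(111 − 2x).
A'(x) = 111 − 4x = 0 gives x = 111/4, and A''(x) = −4 < 0 confirms a maximum.
Then y = 111 − 2·111/4 = 111/2 and A = 12321/8.

111/2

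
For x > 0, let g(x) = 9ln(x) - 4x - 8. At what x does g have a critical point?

g'(x) = 9/x − 4 = 0 gives x = 9/4.
g''(x) = -9/x², which is negative for x > 0, so this is a local maximum.
g(9/4) = 9·ln(9/4) - 9 - 8 ≈ -9.7016.

9/4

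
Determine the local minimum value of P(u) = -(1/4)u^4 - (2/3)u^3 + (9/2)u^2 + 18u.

-50/3

P'(u) = -u^3 - 2u^2 + 9u + 18 = 0 at u = -3, -2, 3.
Since P''(u) = -3u^2 - 4u + 9, we get P''(-3) = -6 < 0 ⇒ local maximum; P''(-2) = 5 > 0 ⇒ local minimum; P''(3) = -30 < 0 ⇒ local maximum.
Thus P has its local minimum at u = -2, with value -50/3.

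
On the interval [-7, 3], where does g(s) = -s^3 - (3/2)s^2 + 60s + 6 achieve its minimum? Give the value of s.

The derivative is -3s^2 - 3s + 60, whose only zero in [-7, 3] is s = -5.
Compare values at every candidate in [-7, 3]: g(-7) = -289/2,  g(-5) = -413/2,  g(3) = 291/2.
So the minimum is g(-5) = -413/2.

-5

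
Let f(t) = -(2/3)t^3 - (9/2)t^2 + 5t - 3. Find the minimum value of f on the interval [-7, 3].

-343/6

Differentiating, f'(t) = -2t^2 - 9t + 5; which vanishes at t = -5 and t = 1/2.
Compare values at every candidate in [-7, 3]: f(-7) = -179/6; f(-5) = -343/6; f(1/2) = -41/24; f(3) = -93/2.
The minimum over the interval is -343/6, attained at t = -5.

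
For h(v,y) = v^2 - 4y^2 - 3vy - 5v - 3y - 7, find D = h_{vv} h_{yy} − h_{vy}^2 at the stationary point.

-25

∂h/∂v = 2v - 3y - 5 = 0 and ∂h/∂y = -3v - 8y - 3 = 0, so (v, y) = (31/25, -21/25).
The Hessian has h_{vv} = 2, h_{yy} = -8, h_{vy} = -3, giving D = -25 < 0, so the point is a saddle point.
D = (2)·(-8) − (-3)^2 = -25.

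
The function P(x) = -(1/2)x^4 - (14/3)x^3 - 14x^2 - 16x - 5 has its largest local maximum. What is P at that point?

17/3

Critical points: P'(x) = -2x^3 - 14x^2 - 28x - 16 vanishes at x = -4, -2, -1.
Since P''(x) = -6x^2 - 28x - 28, we get P''(-4) = -12 < 0 ⇒ local maximum; P''(-2) = 4 > 0 ⇒ local minimum; P''(-1) = -6 < 0 ⇒ local maximum.
So the largest local maximum value is P(-4) = 17/3.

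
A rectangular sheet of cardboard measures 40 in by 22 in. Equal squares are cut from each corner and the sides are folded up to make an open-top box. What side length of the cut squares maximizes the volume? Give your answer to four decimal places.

4.5502

With cut size x, the volume is V(x) = x(40 − 2x)(22 − 2x) for 0 < x < 11.
V'(x) = 12x^2 − 248x + 880. Setting V'(x) = 0 gives x ≈ 4.5502 (the root in (0, 11)).
V''(x) = 24x − 248 is negative there, so this is the maximum; V ≈ 1813.6755.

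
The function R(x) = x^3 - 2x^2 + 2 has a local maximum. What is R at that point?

Critical points: R'(x) = 3x^2 - 4x vanishes at x = 0, 4/3.
Since R''(x) = 6x - 4, we get R''(0) = -4 < 0 ⇒ local maximum; R''(4/3) = 4 > 0 ⇒ local minimum.
The local maximum is R(0) = 2.

2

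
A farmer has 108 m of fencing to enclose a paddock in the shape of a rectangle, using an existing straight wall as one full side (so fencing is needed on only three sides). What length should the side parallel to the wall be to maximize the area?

Let the sides perpendicular to the wall have length x and the parallel side y, so 2x + y = 108 and the area is A = xy = x(108 − 2x).
A'(x) = 108 − 4x = 0 gives x = 27, and A''(x) = −4 < 0 confirms a maximum.
Then y = 108 − 2·27 = 54 and A = 1458.

54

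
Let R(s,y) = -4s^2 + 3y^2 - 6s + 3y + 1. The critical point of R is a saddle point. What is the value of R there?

∂R/∂s = -8s - 6 = 0 and ∂R/∂y = 6y + 3 = 0, so (s, y) = (-3/4, -1/2).
The Hessian has R_{ss} = -8, R_{yy} = 6, R_{sy} = 0, giving D = -48 < 0, so the point is a saddle point.
R(-3/4, -1/2) = 5/2.

5/2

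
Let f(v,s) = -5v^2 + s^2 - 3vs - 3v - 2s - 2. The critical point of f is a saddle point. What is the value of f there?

∂f/∂v = -10v - 3s - 3 = 0 and ∂f/∂s = -3v + 2s - 2 = 0, so (v, s) = (-12/29, 11/29).
The Hessian has f_{vv} = -10, f_{ss} = 2, f_{vs} = -3, giving D = -29 < 0, so the point is a saddle point.
f(-12/29, 11/29) = -51/29.

-51/29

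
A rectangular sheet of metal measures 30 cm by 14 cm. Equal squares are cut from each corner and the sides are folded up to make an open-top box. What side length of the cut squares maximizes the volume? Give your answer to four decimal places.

3.0000

With cut size x, the volume is V(x) = x(30 − 2x)(14 − 2x) for 0 < x < 7.
V'(x) = 12x^2 − 176x + 420. Setting V'(x) = 0 gives x ≈ 3.0000 (the root in (0, 7)).
V''(x) = 24x − 176 is negative there, so this is the maximum; V ≈ 576.0000.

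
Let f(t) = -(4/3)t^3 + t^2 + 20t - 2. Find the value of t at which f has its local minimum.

-2

f'(t) = -4t^2 + 2t + 20. Setting f'(t) = 0 gives t ∈ {-2, 5/2}.
Second-derivative test with f''(t) = -8t + 2: f''(-2) = 18 > 0 ⇒ local minimum; f''(5/2) = -18 < 0 ⇒ local maximum.
The local minimum is f(-2) = -82/3.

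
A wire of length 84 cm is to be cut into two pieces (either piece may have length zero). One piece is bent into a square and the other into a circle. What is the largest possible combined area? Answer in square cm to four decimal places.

Let x be the length used for the square. Square side x/4; circle radius (84−x)/(2π).
A(x) = (x/4)² + π·((84−x)/(2π))² = x²/16 + (84−x)²/(4π) for 0 ≤ x ≤ 84. A'(x) = x/8 − (84−x)/(2π) = 0 gives x = 4·84/(π+4) ≈ 47.0483.
A'' > 0, so the interior critical point is a minimum; the maximum is at an endpoint. A(0) = 561.4986 and A(84) = 441.0000, so the largest area is 561.4986.

561.4986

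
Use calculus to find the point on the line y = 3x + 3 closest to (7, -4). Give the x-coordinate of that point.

-7/5

Minimize D(x)^2 = (x - 7)^2 + (3x + 7)^2.
d/dx[D^2] = 2(x - 7) + 2·3·(3x + 7) = 0 ⇒ x = -7/5.
Then y = -6/5 and the distance is √(392/5) ≈ 8.8544.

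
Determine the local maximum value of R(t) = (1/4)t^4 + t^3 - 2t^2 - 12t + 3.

15

Critical points: R'(t) = t^3 + 3t^2 - 4t - 12 vanishes at t = -3, -2, 2.
R''(t) = 3t^2 + 6t - 4. R''(-3) = 5 > 0 ⇒ local minimum; R''(-2) = -4 < 0 ⇒ local maximum; R''(2) = 20 > 0 ⇒ local minimum.
Thus R has its local maximum at t = -2, with value 15.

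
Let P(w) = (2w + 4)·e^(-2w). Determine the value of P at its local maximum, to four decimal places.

Differentiating with the product rule gives P'(w) = (-4w - 6)·e^(-2w). Since e^(-2w) > 0, the only critical point is w = -3/2.
P''(-3/2) has the same sign as -4 < 0, so this is a local maximum.
P(-3/2) = (1)·e^(3) ≈ 20.0855.

20.0855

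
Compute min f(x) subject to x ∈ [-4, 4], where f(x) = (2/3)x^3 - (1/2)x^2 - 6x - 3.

-89/3

The derivative is 2x^2 - x - 6, which vanishes at x = -3/2 and x = 2.
Candidates: f(-4) = -89/3, f(-3/2) = 21/8, f(2) = -35/3, f(4) = 23/3.
So the minimum is f(-4) = -89/3.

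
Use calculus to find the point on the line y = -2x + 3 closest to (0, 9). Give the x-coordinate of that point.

Minimize D(x)^2 = (x + 0)^2 + (-2x - 6)^2.
d/dx[D^2] = 2(x + 0) + 2·(-2)·(-2x - 6) = 0 ⇒ x = -12/5.
Then y = 39/5 and the distance is √(36/5) ≈ 2.6833.

-12/5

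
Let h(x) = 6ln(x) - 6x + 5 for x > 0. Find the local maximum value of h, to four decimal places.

-1.0000

h'(x) = 6/x − 6 = 0 gives x = 1.
h''(x) = -6/x², which is negative for x > 0, so this is a local maximum.
h(1) = 6·ln(1) - 6 + 5 ≈ -1.0000.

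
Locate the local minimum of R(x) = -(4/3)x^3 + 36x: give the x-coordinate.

R'(x) = -4x^2 + 36. Setting R'(x) = 0 gives x ∈ {-3, 3}.
R''(x) = -8x. R''(-3) = 24 > 0 ⇒ local minimum; R''(3) = -24 < 0 ⇒ local maximum.
The local minimum is R(-3) = -72.

-3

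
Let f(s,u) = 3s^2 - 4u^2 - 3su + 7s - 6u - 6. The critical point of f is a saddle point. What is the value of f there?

-556/57

∂f/∂s = 6s - 3u + 7 = 0 and ∂f/∂u = -3s - 8u - 6 = 0, so (s, u) = (-74/57, -5/19).
The Hessian has f_{ss} = 6, f_{uu} = -8, f_{su} = -3, giving D = -57 < 0, so the point is a saddle point.
f(-74/57, -5/19) = -556/57.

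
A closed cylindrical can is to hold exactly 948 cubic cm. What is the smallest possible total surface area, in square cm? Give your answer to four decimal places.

534.2200

With radius r and height h, πr²h = 948 so h = 948/(πr²), and S(r) = 2πr² + 2πrh = 2πr² + 2·948/r.
S'(r) = 4πr − 2·948/r² = 0 ⇒ r³ = 948/(2π), so r ≈ 5.3236 and h = 2r ≈ 10.6473.
S''(r) = 4π + 4·948/r³ > 0, so this is the minimum; S ≈ 534.2200.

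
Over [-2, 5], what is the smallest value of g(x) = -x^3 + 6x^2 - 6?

-6

Differentiating, g'(x) = -3x^2 + 12x; which vanishes at x = 0 and x = 4.
Compare values at every candidate in [-2, 5]: g(-2) = 26, g(0) = -6, g(4) = 26, g(5) = 19.
So the minimum is g(0) = -6.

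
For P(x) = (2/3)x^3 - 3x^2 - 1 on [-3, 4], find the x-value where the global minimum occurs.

-3

P'(x) = 2x^2 - 6x, which vanishes at x = 0 and x = 3.
Evaluating at the critical points and endpoints: P(-3) = -46; P(0) = -1; P(3) = -10; P(4) = -19/3.
The minimum over the interval is -46, attained at x = -3.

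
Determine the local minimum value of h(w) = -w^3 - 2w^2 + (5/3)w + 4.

h'(w) = -3w^2 - 4w + 5/3 = 0 at w = -5/3, 1/3.
h''(w) = -6w - 4. h''(-5/3) = 6 > 0 ⇒ local minimum; h''(1/3) = -6 < 0 ⇒ local maximum.
The local minimum is h(-5/3) = 8/27.

8/27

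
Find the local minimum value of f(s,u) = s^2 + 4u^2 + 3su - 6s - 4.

∂f/∂s = 2s + 3u - 6 = 0 and ∂f/∂u = 3s + 8u = 0, so (s, u) = (48/7, -18/7).
The Hessian has f_{ss} = 2, f_{uu} = 8, f_{su} = 3, giving D = 7 > 0 with f_{ss} > 0, so the point is a local minimum.
f(48/7, -18/7) = -172/7.

-172/7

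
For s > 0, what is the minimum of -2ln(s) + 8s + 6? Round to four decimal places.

10.7726

g'(s) = -2/s + 8 = 0 gives s = 1/4.
g''(s) = 2/s², which is positive for s > 0, so this is a local minimum.
g(1/4) = -2·ln(1/4) + 2 + 6 ≈ 10.7726.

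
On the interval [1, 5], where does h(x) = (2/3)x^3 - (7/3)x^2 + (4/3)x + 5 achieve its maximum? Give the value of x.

Differentiating, h'(x) = 2x^2 - (14/3)x + 4/3; whose only zero in [1, 5] is x = 2.
Evaluating at the critical points and endpoints: h(1) = 14/3,  h(2) = 11/3,  h(5) = 110/3.
The maximum over the interval is 110/3, attained at x = 5.

5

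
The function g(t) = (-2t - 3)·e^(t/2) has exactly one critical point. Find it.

g'(t) = (-2)·e^(t/2) + (-2t - 3)·(1/2)·e^(t/2) = (-t - 7/2)·e^(t/2). Since e^(t/2) > 0, the only critical point is t = -7/2.
g''(-7/2) has the same sign as -1 < 0, so this is a local maximum.
g(-7/2) = (4)·e^(-7/4) ≈ 0.6951.

-7/2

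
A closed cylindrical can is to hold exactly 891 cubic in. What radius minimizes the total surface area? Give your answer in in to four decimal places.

With radius r and height h, πr²h = 891 so h = 891/(πr²), and S(r) = 2πr² + 2πrh = 2πr² + 2·891/r.
S'(r) = 4πr − 2·891/r² = 0 ⇒ r³ = 891/(2π), so r ≈ 5.2147 and h = 2r ≈ 10.4295.
S''(r) = 4π + 4·891/r³ > 0, so this is the minimum; S ≈ 512.5855.

5.2147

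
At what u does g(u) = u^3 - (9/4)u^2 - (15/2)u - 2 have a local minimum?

g'(u) = 3u^2 - (9/2)u - 15/2. Setting g'(u) = 0 gives u ∈ {-1, 5/2}.
Second-derivative test with g''(u) = 6u - 9/2: g''(-1) = -21/2 < 0 ⇒ local maximum; g''(5/2) = 21/2 > 0 ⇒ local minimum.
Thus g has its local minimum at u = 5/2, with value -307/16.

5/2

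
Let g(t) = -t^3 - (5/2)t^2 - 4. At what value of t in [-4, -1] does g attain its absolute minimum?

g'(t) = -3t^2 - 5t, whose only zero in [-4, -1] is t = -5/3.
Evaluating at the critical points and endpoints: g(-4) = 20, g(-5/3) = -341/54, g(-1) = -11/2.
The minimum over the interval is -341/54, attained at t = -5/3.

-5/3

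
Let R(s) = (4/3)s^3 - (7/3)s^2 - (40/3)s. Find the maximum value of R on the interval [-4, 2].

848/81

The derivative is 4s^2 - (14/3)s - 40/3, whose only zero in [-4, 2] is s = -4/3.
Evaluating at the critical points and endpoints: R(-4) = -208/3; R(-4/3) = 848/81; R(2) = -76/3.
The maximum over the interval is 848/81, attained at s = -4/3.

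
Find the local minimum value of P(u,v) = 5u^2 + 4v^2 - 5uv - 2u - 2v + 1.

∂P/∂u = 10u - 5v - 2 = 0 and ∂P/∂v = -5u + 8v - 2 = 0, so (u, v) = (26/55, 6/11).
The Hessian has P_{uu} = 10, P_{vv} = 8, P_{uv} = -5, giving D = 55 > 0 with P_{uu} > 0, so the point is a local minimum.
P(26/55, 6/11) = -1/55.

-1/55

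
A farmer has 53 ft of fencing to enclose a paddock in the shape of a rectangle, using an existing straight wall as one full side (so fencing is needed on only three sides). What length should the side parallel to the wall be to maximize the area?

53/2

Let the sides perpendicular to the wall have length x and the parallel side y, so 2x + y = 53 and the area is A = xy = x(53 − 2x).
A'(x) = 53 − 4x = 0 gives x = 53/4, and A''(x) = −4 < 0 confirms a maximum.
Then y = 53 − 2·53/4 = 53/2 and A = 2809/8.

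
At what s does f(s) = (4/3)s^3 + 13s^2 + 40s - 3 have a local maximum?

f'(s) = 4s^2 + 26s + 40. Setting f'(s) = 0 gives s ∈ {-4, -5/2}.
Second-derivative test with f''(s) = 8s + 26: f''(-4) = -6 < 0 ⇒ local maximum; f''(-5/2) = 6 > 0 ⇒ local minimum.
So the local maximum value is f(-4) = -121/3.

-4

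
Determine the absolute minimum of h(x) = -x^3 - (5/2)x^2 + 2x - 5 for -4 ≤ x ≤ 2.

Differentiating, h'(x) = -3x^2 - 5x + 2; which vanishes at x = -2 and x = 1/3.
Candidates: h(-4) = 11; h(-2) = -11; h(1/3) = -251/54; h(2) = -19.
So the minimum is h(2) = -19.

-19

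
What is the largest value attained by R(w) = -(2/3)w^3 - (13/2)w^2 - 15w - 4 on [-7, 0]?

Differentiating, R'(w) = -2w^2 - 13w - 15; which vanishes at w = -5 and w = -3/2.
Candidates: R(-7) = 67/6; R(-5) = -49/6; R(-3/2) = 49/8; R(0) = -4.
Hence the absolute maximum is 67/6 at w = -7.

67/6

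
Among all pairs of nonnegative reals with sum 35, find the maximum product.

1225/4

With x + y = 35, the product is P(x) = x(35 − x).
P'(x) = 35 − 2x = 0 gives x = 35/2; P'' = −2 < 0, so this is the maximum.
P = 35/2·35/2 = 1225/4.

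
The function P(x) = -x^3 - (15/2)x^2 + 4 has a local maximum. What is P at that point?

P'(x) = -3x^2 - 15x. Setting P'(x) = 0 gives x ∈ {-5, 0}.
Second-derivative test with P''(x) = -6x - 15: P''(-5) = 15 > 0 ⇒ local minimum; P''(0) = -15 < 0 ⇒ local maximum.
So the local maximum value is P(0) = 4.

4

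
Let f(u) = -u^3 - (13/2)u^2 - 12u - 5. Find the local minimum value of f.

-1/2

f'(u) = -3u^2 - 13u - 12 = 0 at u = -3, -4/3.
Since f''(u) = -6u - 13, we get f''(-3) = 5 > 0 ⇒ local minimum; f''(-4/3) = -5 < 0 ⇒ local maximum.
Thus f has its local minimum at u = -3, with value -1/2.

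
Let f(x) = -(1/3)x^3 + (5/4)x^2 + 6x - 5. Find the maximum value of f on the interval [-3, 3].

61/4

f'(x) = -x^2 + (5/2)x + 6, whose only zero in [-3, 3] is x = -3/2.
Evaluating at the critical points and endpoints: f(-3) = -11/4, f(-3/2) = -161/16, f(3) = 61/4.
Hence the absolute maximum is 61/4 at x = 3.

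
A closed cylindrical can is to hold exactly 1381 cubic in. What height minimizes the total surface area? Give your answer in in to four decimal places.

12.0698

With radius r and height h, πr²h = 1381 so h = 1381/(πr²), and S(r) = 2πr² + 2πrh = 2πr² + 2·1381/r.
S'(r) = 4πr − 2·1381/r² = 0 ⇒ r³ = 1381/(2π), so r ≈ 6.0349 and h = 2r ≈ 12.0698.
S''(r) = 4π + 4·1381/r³ > 0, so this is the minimum; S ≈ 686.5049.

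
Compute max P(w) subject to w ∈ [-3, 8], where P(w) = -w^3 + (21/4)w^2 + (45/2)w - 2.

467/4

P'(w) = -3w^2 + (21/2)w + 45/2, which vanishes at w = -3/2 and w = 5.
Evaluating at the critical points and endpoints: P(-3) = 19/4, P(-3/2) = -329/16, P(5) = 467/4, P(8) = 2.
Hence the absolute maximum is 467/4 at w = 5.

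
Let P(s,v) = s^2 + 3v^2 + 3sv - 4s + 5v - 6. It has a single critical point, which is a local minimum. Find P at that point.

∂P/∂s = 2s + 3v - 4 = 0 and ∂P/∂v = 3s + 6v + 5 = 0, so (s, v) = (13, -22/3).
The Hessian has P_{ss} = 2, P_{vv} = 6, P_{sv} = 3, giving D = 3 > 0 with P_{ss} > 0, so the point is a local minimum.
P(13, -22/3) = -151/3.

-151/3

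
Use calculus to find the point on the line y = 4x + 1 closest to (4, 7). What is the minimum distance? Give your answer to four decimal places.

2.4254

Minimize D(x)^2 = (x - 4)^2 + (4x - 6)^2.
d/dx[D^2] = 2(x - 4) + 2·4·(4x - 6) = 0 ⇒ x = 28/17.
Then y = 129/17 and the distance is √(100/17) ≈ 2.4254.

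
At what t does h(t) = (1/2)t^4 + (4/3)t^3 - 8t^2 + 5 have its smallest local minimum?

-4

h'(t) = 2t^3 + 4t^2 - 16t = 0 at t = -4, 0, 2.
Second-derivative test with h''(t) = 6t^2 + 8t - 16: h''(-4) = 48 > 0 ⇒ local minimum; h''(0) = -16 < 0 ⇒ local maximum; h''(2) = 24 > 0 ⇒ local minimum.
The smallest local minimum is h(-4) = -241/3.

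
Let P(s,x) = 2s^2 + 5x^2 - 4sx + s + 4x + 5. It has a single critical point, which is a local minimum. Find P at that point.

∂P/∂s = 4s - 4x + 1 = 0 and ∂P/∂x = -4s + 10x + 4 = 0, so (s, x) = (-13/12, -5/6).
The Hessian has P_{ss} = 4, P_{xx} = 10, P_{sx} = -4, giving D = 24 > 0 with P_{ss} > 0, so the point is a local minimum.
P(-13/12, -5/6) = 67/24.

67/24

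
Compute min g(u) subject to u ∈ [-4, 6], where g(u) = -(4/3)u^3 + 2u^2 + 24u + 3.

-69

g'(u) = -4u^2 + 4u + 24, which vanishes at u = -2 and u = 3.
Candidates: g(-4) = 73/3,  g(-2) = -79/3,  g(3) = 57,  g(6) = -69.
Hence the absolute minimum is -69 at u = 6.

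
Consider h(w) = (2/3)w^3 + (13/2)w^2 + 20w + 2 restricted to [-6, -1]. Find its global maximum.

-73/6

h'(w) = 2w^2 + 13w + 20, which vanishes at w = -4 and w = -5/2.
Candidates: h(-6) = -28; h(-4) = -50/3; h(-5/2) = -427/24; h(-1) = -73/6.
The maximum over the interval is -73/6, attained at w = -1.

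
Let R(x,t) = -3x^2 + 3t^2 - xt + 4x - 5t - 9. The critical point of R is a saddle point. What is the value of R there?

∂R/∂x = -6x - t + 4 = 0 and ∂R/∂t = -x + 6t - 5 = 0, so (x, t) = (19/37, 34/37).
The Hessian has R_{xx} = -6, R_{tt} = 6, R_{xt} = -1, giving D = -37 < 0, so the point is a saddle point.
R(19/37, 34/37) = -380/37.

-380/37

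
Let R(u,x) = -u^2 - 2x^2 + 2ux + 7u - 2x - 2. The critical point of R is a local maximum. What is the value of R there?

∂R/∂u = -2u + 2x + 7 = 0 and ∂R/∂x = 2u - 4x - 2 = 0, so (u, x) = (6, 5/2).
The Hessian has R_{uu} = -2, R_{xx} = -4, R_{ux} = 2, giving D = 4 > 0 with R_{uu} < 0, so the point is a local maximum.
R(6, 5/2) = 33/2.

33/2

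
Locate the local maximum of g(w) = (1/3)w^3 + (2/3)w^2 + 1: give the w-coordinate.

Critical points: g'(w) = w^2 + (4/3)w vanishes at w = -4/3, 0.
Second-derivative test with g''(w) = 2w + 4/3: g''(-4/3) = -4/3 < 0 ⇒ local maximum; g''(0) = 4/3 > 0 ⇒ local minimum.
Thus g has its local maximum at w = -4/3, with value 113/81.

-4/3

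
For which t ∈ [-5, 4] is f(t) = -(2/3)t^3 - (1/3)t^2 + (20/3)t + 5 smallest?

4

The derivative is -2t^2 - (2/3)t + 20/3, which vanishes at t = -2 and t = 5/3.
Candidates: f(-5) = 140/3; f(-2) = -13/3; f(5/3) = 980/81; f(4) = -49/3.
Hence the absolute minimum is -49/3 at t = 4.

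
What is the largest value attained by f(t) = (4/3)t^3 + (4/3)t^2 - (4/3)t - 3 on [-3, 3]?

f'(t) = 4t^2 + (8/3)t - 4/3, which vanishes at t = -1 and t = 1/3.
Candidates: f(-3) = -23; f(-1) = -5/3; f(1/3) = -263/81; f(3) = 41.
The maximum over the interval is 41, attained at t = 3.

41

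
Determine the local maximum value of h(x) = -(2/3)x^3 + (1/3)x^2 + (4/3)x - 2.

h'(x) = -2x^2 + (2/3)x + 4/3. Setting h'(x) = 0 gives x ∈ {-2/3, 1}.
h''(x) = -4x + 2/3. h''(-2/3) = 10/3 > 0 ⇒ local minimum; h''(1) = -10/3 < 0 ⇒ local maximum.
The local maximum is h(1) = -1.

-1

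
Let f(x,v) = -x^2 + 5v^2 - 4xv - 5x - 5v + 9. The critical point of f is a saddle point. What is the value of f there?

131/9

∂f/∂x = -2x - 4v - 5 = 0 and ∂f/∂v = -4x + 10v - 5 = 0, so (x, v) = (-35/18, -5/18).
The Hessian has f_{xx} = -2, f_{vv} = 10, f_{xv} = -4, giving D = -36 < 0, so the point is a saddle point.
f(-35/18, -5/18) = 131/9.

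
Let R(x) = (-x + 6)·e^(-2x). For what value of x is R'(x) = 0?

13/2

R'(x) = (-1)·e^(-2x) + (-x + 6)·(-2)·e^(-2x) = (2x - 13)·e^(-2x). Since e^(-2x) > 0, the only critical point is x = 13/2.
R''(13/2) has the same sign as 2 > 0, so this is a local minimum.
R(13/2) = (-1/2)·e^(-13) ≈ -0.0000.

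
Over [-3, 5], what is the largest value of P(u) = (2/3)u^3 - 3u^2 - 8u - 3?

Differentiating, P'(u) = 2u^2 - 6u - 8; which vanishes at u = -1 and u = 4.
Evaluating at the critical points and endpoints: P(-3) = -24, P(-1) = 4/3, P(4) = -121/3, P(5) = -104/3.
So the maximum is P(-1) = 4/3.

4/3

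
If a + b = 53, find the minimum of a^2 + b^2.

2809/2

With a + b = 53, a^2 + b^2 = a^2 + (53 − a)^2.
The derivative 2a − 2(53 − a) = 4a − 106 vanishes at a = 53/2; second derivative 4 > 0, a minimum.
The minimum is 2·(53/2)^2 = 2809/2.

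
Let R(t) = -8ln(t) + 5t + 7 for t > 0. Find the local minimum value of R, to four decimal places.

11.2400

R'(t) = -8/t + 5 = 0 gives t = 8/5.
R''(t) = 8/t², which is positive for t > 0, so this is a local minimum.
R(8/5) = -8·ln(8/5) + 8 + 7 ≈ 11.2400.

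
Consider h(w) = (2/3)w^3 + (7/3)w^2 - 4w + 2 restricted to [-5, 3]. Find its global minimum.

Differentiating, h'(w) = 2w^2 + (14/3)w - 4; which vanishes at w = -3 and w = 2/3.
Compare values at every candidate in [-5, 3]: h(-5) = -3, h(-3) = 17, h(2/3) = 46/81, h(3) = 29.
Hence the absolute minimum is -3 at w = -5.

-3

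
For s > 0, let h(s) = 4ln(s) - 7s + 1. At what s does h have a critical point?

4/7

h'(s) = 4/s − 7 = 0 gives s = 4/7.
h''(s) = -4/s², which is negative for s > 0, so this is a local maximum.
h(4/7) = 4·ln(4/7) - 4 + 1 ≈ -5.2385.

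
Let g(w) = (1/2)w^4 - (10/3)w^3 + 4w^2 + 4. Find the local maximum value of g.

31/6

Critical points: g'(w) = 2w^3 - 10w^2 + 8w vanishes at w = 0, 1, 4.
Second-derivative test with g''(w) = 6w^2 - 20w + 8: g''(0) = 8 > 0 ⇒ local minimum; g''(1) = -6 < 0 ⇒ local maximum; g''(4) = 24 > 0 ⇒ local minimum.
The local maximum is g(1) = 31/6.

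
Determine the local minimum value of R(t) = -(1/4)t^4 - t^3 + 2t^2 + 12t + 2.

R'(t) = -t^3 - 3t^2 + 4t + 12. Setting R'(t) = 0 gives t ∈ {-3, -2, 2}.
R''(t) = -3t^2 - 6t + 4. R''(-3) = -5 < 0 ⇒ local maximum; R''(-2) = 4 > 0 ⇒ local minimum; R''(2) = -20 < 0 ⇒ local maximum.
The local minimum is R(-2) = -10.

-10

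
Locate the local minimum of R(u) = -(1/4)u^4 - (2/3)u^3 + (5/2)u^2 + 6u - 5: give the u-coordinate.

-1

R'(u) = -u^3 - 2u^2 + 5u + 6. Setting R'(u) = 0 gives u ∈ {-3, -1, 2}.
R''(u) = -3u^2 - 4u + 5. R''(-3) = -10 < 0 ⇒ local maximum; R''(-1) = 6 > 0 ⇒ local minimum; R''(2) = -15 < 0 ⇒ local maximum.
Thus R has its local minimum at u = -1, with value -97/12.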